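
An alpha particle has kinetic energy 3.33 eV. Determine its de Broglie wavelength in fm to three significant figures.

λ = 7870 fm

KE = 3.33 eV = 5.335 × 10⁻¹⁹ J.
p = √(2mKE) = √(2 × 6.645 × 10⁻²⁷ × 5.335 × 10⁻¹⁹) = 8.420 × 10⁻²³ kg·m/s.
λ = h/p = 6.626 × 10⁻³⁴ / 8.420 × 10⁻²³ = 7.87 × 10⁻¹² m = 7870 fm.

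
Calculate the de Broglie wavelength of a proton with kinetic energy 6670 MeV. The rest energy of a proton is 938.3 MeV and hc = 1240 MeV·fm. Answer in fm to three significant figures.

λ = 0.164 fm

Total energy E = KE + m₀c² = 6670 + 938.3 = 7608.3 MeV.
(pc)² = E² − (m₀c²)² = (7608.3)² − (938.3)² = 5.701 × 10⁷ MeV², so pc = 7550 MeV.
λ = hc/(pc) = 1240 MeV·fm / 7550 MeV = 0.164 fm.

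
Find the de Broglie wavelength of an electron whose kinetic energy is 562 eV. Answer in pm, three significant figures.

λ = 51.7 pm

KE = 562 eV = 9.003 × 10⁻¹⁷ J.
p = √(2mKE) = √(2 × 9.109 × 10⁻³¹ × 9.003 × 10⁻¹⁷) = 1.281 × 10⁻²³ kg·m/s.
λ = h/p = 6.626 × 10⁻³⁴ / 1.281 × 10⁻²³ = 5.17 × 10⁻¹¹ m = 51.7 pm.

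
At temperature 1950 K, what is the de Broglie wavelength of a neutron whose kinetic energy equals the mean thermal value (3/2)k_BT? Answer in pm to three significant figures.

λ = 57.0 pm

KE = (3/2)k_BT = 1.5 × 1.381 × 10⁻²³ × 1950 = 4.039 × 10⁻²⁰ J.
p = √(2mKE) = √(2 × 1.675 × 10⁻²⁷ × 4.039 × 10⁻²⁰) = 1.163 × 10⁻²³ kg·m/s.
λ = h/p = 5.70 × 10⁻¹¹ m = 57.0 pm.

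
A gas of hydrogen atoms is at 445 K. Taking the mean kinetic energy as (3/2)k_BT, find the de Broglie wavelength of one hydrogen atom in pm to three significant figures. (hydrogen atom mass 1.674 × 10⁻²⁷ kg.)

KE = (3/2)k_BT = 1.5 × 1.381 × 10⁻²³ × 445 = 9.218 × 10⁻²¹ J.
p = √(2mKE) = √(2 × 1.674 × 10⁻²⁷ × 9.218 × 10⁻²¹) = 5.555 × 10⁻²⁴ kg·m/s.
λ = h/p = 1.19 × 10⁻¹⁰ m = 119 pm.

λ = 119 pm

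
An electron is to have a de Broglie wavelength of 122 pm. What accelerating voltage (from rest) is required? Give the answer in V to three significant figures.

V = 101 V

p = h/λ = 6.626 × 10⁻³⁴ / 1.220 × 10⁻¹⁰ = 5.431 × 10⁻²⁴ kg·m/s.
KE = p²/(2m) = 1.619 × 10⁻¹⁷ J.
V = KE/e = 1.619 × 10⁻¹⁷ / (1.602 × 10⁻¹⁹) = 101 V.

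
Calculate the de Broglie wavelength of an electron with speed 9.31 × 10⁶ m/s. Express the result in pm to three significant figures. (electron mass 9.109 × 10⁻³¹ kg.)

p = mv = 9.109 × 10⁻³¹ × 9.31 × 10⁶ = 8.480 × 10⁻²⁴ kg·m/s.
λ = h/p = 6.626 × 10⁻³⁴ / 8.480 × 10⁻²⁴ = 7.81 × 10⁻¹¹ m = 78.1 pm.

λ = 78.1 pm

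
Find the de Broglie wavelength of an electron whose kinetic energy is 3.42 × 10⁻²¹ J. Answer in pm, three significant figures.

p = √(2mKE) = √(2 × 9.109 × 10⁻³¹ × 3.420 × 10⁻²¹) = 7.893 × 10⁻²⁶ kg·m/s.
λ = h/p = 6.626 × 10⁻³⁴ / 7.893 × 10⁻²⁶ = 8.39 × 10⁻⁹ m = 8390 pm.

λ = 8390 pm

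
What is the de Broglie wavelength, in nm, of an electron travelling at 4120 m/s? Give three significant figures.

p = mv = 9.109 × 10⁻³¹ × 4120 = 3.753 × 10⁻²⁷ kg·m/s.
λ = h/p = 6.626 × 10⁻³⁴ / 3.753 × 10⁻²⁷ = 1.77 × 10⁻⁷ m = 177 nm.

λ = 177 nm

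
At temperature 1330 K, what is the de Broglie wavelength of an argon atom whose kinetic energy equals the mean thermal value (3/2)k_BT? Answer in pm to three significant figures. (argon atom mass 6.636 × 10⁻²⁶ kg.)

KE = (3/2)k_BT = 1.5 × 1.381 × 10⁻²³ × 1330 = 2.755 × 10⁻²⁰ J.
p = √(2mKE) = √(2 × 6.636 × 10⁻²⁶ × 2.755 × 10⁻²⁰) = 6.047 × 10⁻²³ kg·m/s.
λ = h/p = 1.10 × 10⁻¹¹ m = 11.0 pm.

λ = 11.0 pm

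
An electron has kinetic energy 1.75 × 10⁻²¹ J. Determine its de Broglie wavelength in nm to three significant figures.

λ = 11.7 nm

p = √(2mKE) = √(2 × 9.109 × 10⁻³¹ × 1.750 × 10⁻²¹) = 5.646 × 10⁻²⁶ kg·m/s.
λ = h/p = 6.626 × 10⁻³⁴ / 5.646 × 10⁻²⁶ = 1.17 × 10⁻⁸ m = 11.7 nm.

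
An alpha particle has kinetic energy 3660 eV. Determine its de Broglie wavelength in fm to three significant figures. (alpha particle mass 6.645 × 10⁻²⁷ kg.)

KE = 3660 eV = 5.863 × 10⁻¹⁶ J.
p = √(2mKE) = √(2 × 6.645 × 10⁻²⁷ × 5.863 × 10⁻¹⁶) = 2.791 × 10⁻²¹ kg·m/s.
λ = h/p = 6.626 × 10⁻³⁴ / 2.791 × 10⁻²¹ = 2.37 × 10⁻¹³ m = 237 fm.

λ = 237 fm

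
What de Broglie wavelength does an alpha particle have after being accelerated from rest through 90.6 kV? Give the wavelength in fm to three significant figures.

λ = 33.7 fm

KE = 2eV = 2 × 1.602 × 10⁻¹⁹ × 9.060 × 10⁴ = 2.903 × 10⁻¹⁴ J.
p = √(2mKE) = √(2 × 6.645 × 10⁻²⁷ × 2.903 × 10⁻¹⁴) = 1.964 × 10⁻²⁰ kg·m/s.
λ = h/p = 6.626 × 10⁻³⁴ / 1.964 × 10⁻²⁰ = 3.37 × 10⁻¹⁴ m = 33.7 fm.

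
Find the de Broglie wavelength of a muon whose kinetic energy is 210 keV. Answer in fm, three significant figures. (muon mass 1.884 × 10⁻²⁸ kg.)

KE = 210 keV = 3.364 × 10⁻¹⁴ J.
p = √(2mKE) = √(2 × 1.884 × 10⁻²⁸ × 3.364 × 10⁻¹⁴) = 3.560 × 10⁻²¹ kg·m/s.
λ = h/p = 6.626 × 10⁻³⁴ / 3.560 × 10⁻²¹ = 1.86 × 10⁻¹³ m = 186 fm.

λ = 186 fm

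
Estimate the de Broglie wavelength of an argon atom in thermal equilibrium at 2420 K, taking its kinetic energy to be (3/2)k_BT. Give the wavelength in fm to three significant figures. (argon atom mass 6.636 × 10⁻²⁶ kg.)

KE = (3/2)k_BT = 1.5 × 1.381 × 10⁻²³ × 2420 = 5.013 × 10⁻²⁰ J.
p = √(2mKE) = √(2 × 6.636 × 10⁻²⁶ × 5.013 × 10⁻²⁰) = 8.157 × 10⁻²³ kg·m/s.
λ = h/p = 8.12 × 10⁻¹² m = 8120 fm.

λ = 8120 fm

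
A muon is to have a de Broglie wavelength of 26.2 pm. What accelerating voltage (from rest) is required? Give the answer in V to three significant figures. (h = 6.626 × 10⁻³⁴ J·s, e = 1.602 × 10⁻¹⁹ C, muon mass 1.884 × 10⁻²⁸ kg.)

p = h/λ = 6.626 × 10⁻³⁴ / 2.620 × 10⁻¹¹ = 2.529 × 10⁻²³ kg·m/s.
KE = p²/(2m) = 1.697 × 10⁻¹⁸ J.
V = KE/e = 1.697 × 10⁻¹⁸ / (1.602 × 10⁻¹⁹) = 10.6 V.

V = 10.6 V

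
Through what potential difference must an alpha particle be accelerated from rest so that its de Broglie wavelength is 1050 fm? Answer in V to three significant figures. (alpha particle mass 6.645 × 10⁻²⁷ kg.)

V = 93.5 V

p = h/λ = 6.626 × 10⁻³⁴ / 1.050 × 10⁻¹² = 6.310 × 10⁻²² kg·m/s.
KE = p²/(2m) = 2.996 × 10⁻¹⁷ J.
V = KE/2e = 2.996 × 10⁻¹⁷ / (2 × 1.602 × 10⁻¹⁹) = 93.5 V.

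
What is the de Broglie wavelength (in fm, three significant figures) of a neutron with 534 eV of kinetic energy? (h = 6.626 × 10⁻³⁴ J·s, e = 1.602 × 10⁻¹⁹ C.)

KE = 534 eV = 8.555 × 10⁻¹⁷ J.
p = √(2mKE) = √(2 × 1.675 × 10⁻²⁷ × 8.555 × 10⁻¹⁷) = 5.353 × 10⁻²² kg·m/s.
λ = h/p = 6.626 × 10⁻³⁴ / 5.353 × 10⁻²² = 1.24 × 10⁻¹² m = 1240 fm.

λ = 1240 fm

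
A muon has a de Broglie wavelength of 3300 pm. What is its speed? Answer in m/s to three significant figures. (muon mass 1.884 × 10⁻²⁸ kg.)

p = h/λ = 6.626 × 10⁻³⁴ / 3.300 × 10⁻⁹ = 2.008 × 10⁻²⁵ kg·m/s.
v = p/m = 2.008 × 10⁻²⁵ / 1.884 × 10⁻²⁸ = 1.07 × 10³ m/s = 1070 m/s.

v = 1070 m/s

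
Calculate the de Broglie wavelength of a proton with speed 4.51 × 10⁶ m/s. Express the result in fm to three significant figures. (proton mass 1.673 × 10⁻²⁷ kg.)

λ = 87.8 fm

p = mv = 1.673 × 10⁻²⁷ × 4.51 × 10⁶ = 7.545 × 10⁻²¹ kg·m/s.
λ = h/p = 6.626 × 10⁻³⁴ / 7.545 × 10⁻²¹ = 8.78 × 10⁻¹⁴ m = 87.8 fm.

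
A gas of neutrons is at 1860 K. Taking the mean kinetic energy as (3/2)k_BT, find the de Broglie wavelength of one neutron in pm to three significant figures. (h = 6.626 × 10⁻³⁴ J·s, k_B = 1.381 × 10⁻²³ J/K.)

KE = (3/2)k_BT = 1.5 × 1.381 × 10⁻²³ × 1860 = 3.853 × 10⁻²⁰ J.
p = √(2mKE) = √(2 × 1.675 × 10⁻²⁷ × 3.853 × 10⁻²⁰) = 1.136 × 10⁻²³ kg·m/s.
λ = h/p = 5.83 × 10⁻¹¹ m = 58.3 pm.

λ = 58.3 pm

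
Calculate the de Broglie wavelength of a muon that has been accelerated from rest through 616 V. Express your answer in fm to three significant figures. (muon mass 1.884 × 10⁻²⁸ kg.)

KE = eV = 1.602 × 10⁻¹⁹ × 616.0 = 9.868 × 10⁻¹⁷ J.
p = √(2mKE) = √(2 × 1.884 × 10⁻²⁸ × 9.868 × 10⁻¹⁷) = 1.928 × 10⁻²² kg·m/s.
λ = h/p = 6.626 × 10⁻³⁴ / 1.928 × 10⁻²² = 3.44 × 10⁻¹² m = 3440 fm.

λ = 3440 fm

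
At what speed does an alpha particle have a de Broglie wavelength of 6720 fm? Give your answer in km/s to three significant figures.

p = h/λ = 6.626 × 10⁻³⁴ / 6.720 × 10⁻¹² = 9.860 × 10⁻²³ kg·m/s.
v = p/m = 9.860 × 10⁻²³ / 6.645 × 10⁻²⁷ = 1.48 × 10⁴ m/s = 14.8 km/s.

v = 14.8 km/s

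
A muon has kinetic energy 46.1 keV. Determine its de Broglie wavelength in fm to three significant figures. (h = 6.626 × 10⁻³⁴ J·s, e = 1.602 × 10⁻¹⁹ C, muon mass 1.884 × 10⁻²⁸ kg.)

λ = 397 fm

KE = 46.1 keV = 7.385 × 10⁻¹⁵ J.
p = √(2mKE) = √(2 × 1.884 × 10⁻²⁸ × 7.385 × 10⁻¹⁵) = 1.668 × 10⁻²¹ kg·m/s.
λ = h/p = 6.626 × 10⁻³⁴ / 1.668 × 10⁻²¹ = 3.97 × 10⁻¹³ m = 397 fm.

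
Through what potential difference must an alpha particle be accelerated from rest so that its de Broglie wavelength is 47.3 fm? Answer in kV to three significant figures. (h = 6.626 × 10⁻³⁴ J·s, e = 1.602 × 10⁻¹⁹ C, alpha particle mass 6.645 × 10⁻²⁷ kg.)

V = 46.1 kV

p = h/λ = 6.626 × 10⁻³⁴ / 4.730 × 10⁻¹⁴ = 1.401 × 10⁻²⁰ kg·m/s.
KE = p²/(2m) = 1.477 × 10⁻¹⁴ J.
V = KE/2e = 1.477 × 10⁻¹⁴ / (2 × 1.602 × 10⁻¹⁹) = 46.1 kV.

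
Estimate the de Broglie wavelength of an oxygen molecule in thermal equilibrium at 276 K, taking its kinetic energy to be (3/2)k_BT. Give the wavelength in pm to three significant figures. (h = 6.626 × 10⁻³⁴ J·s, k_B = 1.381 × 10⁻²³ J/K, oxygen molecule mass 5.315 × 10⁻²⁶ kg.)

λ = 26.9 pm

KE = (3/2)k_BT = 1.5 × 1.381 × 10⁻²³ × 276 = 5.717 × 10⁻²¹ J.
p = √(2mKE) = √(2 × 5.315 × 10⁻²⁶ × 5.717 × 10⁻²¹) = 2.465 × 10⁻²³ kg·m/s.
λ = h/p = 2.69 × 10⁻¹¹ m = 26.9 pm.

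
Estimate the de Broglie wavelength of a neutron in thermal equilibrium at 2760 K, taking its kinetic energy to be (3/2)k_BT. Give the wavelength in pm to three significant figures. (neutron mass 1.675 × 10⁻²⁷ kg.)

λ = 47.9 pm

KE = (3/2)k_BT = 1.5 × 1.381 × 10⁻²³ × 2760 = 5.717 × 10⁻²⁰ J.
p = √(2mKE) = √(2 × 1.675 × 10⁻²⁷ × 5.717 × 10⁻²⁰) = 1.384 × 10⁻²³ kg·m/s.
λ = h/p = 4.79 × 10⁻¹¹ m = 47.9 pm.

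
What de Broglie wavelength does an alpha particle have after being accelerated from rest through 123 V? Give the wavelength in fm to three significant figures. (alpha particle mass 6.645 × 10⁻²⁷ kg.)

KE = 2eV = 2 × 1.602 × 10⁻¹⁹ × 123.0 = 3.941 × 10⁻¹⁷ J.
p = √(2mKE) = √(2 × 6.645 × 10⁻²⁷ × 3.941 × 10⁻¹⁷) = 7.237 × 10⁻²² kg·m/s.
λ = h/p = 6.626 × 10⁻³⁴ / 7.237 × 10⁻²² = 9.16 × 10⁻¹³ m = 916 fm.

λ = 916 fm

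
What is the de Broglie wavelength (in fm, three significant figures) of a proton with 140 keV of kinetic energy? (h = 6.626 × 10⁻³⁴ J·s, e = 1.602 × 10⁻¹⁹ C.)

KE = 140 keV = 2.243 × 10⁻¹⁴ J.
p = √(2mKE) = √(2 × 1.673 × 10⁻²⁷ × 2.243 × 10⁻¹⁴) = 8.663 × 10⁻²¹ kg·m/s.
λ = h/p = 6.626 × 10⁻³⁴ / 8.663 × 10⁻²¹ = 7.65 × 10⁻¹⁴ m = 76.5 fm.

λ = 76.5 fm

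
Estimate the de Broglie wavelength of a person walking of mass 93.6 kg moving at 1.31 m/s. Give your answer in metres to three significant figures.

p = mv = 93.6 × 1.31 = 1.226 × 10² kg·m/s.
λ = h/p = 6.626 × 10⁻³⁴ / 1.226 × 10² = 5.40 × 10⁻³⁶ m.

λ = 5.40 × 10⁻³⁶ m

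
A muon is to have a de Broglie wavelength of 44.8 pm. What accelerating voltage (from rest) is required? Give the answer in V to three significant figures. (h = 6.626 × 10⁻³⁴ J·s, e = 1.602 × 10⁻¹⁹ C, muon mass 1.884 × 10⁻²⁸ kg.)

V = 3.62 V

p = h/λ = 6.626 × 10⁻³⁴ / 4.480 × 10⁻¹¹ = 1.479 × 10⁻²³ kg·m/s.
KE = p²/(2m) = 5.805 × 10⁻¹⁹ J.
V = KE/e = 5.805 × 10⁻¹⁹ / (1.602 × 10⁻¹⁹) = 3.62 V.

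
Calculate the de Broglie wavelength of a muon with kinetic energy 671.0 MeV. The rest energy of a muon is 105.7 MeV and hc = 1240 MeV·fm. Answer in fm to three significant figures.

λ = 1.61 fm

Total energy E = KE + m₀c² = 671.0 + 105.7 = 776.7 MeV.
(pc)² = E² − (m₀c²)² = (776.7)² − (105.7)² = 5.921 × 10⁵ MeV², so pc = 769.5 MeV.
λ = hc/(pc) = 1240 MeV·fm / 769.5 MeV = 1.61 fm.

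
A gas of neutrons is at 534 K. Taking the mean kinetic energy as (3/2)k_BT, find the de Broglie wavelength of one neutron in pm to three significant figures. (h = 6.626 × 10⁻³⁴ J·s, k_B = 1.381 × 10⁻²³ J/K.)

KE = (3/2)k_BT = 1.5 × 1.381 × 10⁻²³ × 534 = 1.106 × 10⁻²⁰ J.
p = √(2mKE) = √(2 × 1.675 × 10⁻²⁷ × 1.106 × 10⁻²⁰) = 6.087 × 10⁻²⁴ kg·m/s.
λ = h/p = 1.09 × 10⁻¹⁰ m = 109 pm.

λ = 109 pm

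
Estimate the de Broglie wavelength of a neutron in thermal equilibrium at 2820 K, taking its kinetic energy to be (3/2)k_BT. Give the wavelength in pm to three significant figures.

KE = (3/2)k_BT = 1.5 × 1.381 × 10⁻²³ × 2820 = 5.842 × 10⁻²⁰ J.
p = √(2mKE) = √(2 × 1.675 × 10⁻²⁷ × 5.842 × 10⁻²⁰) = 1.399 × 10⁻²³ kg·m/s.
λ = h/p = 4.74 × 10⁻¹¹ m = 47.4 pm.

λ = 47.4 pm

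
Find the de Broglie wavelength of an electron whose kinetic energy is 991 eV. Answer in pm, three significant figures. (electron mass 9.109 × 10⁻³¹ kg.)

KE = 991 eV = 1.588 × 10⁻¹⁶ J.
p = √(2mKE) = √(2 × 9.109 × 10⁻³¹ × 1.588 × 10⁻¹⁶) = 1.701 × 10⁻²³ kg·m/s.
λ = h/p = 6.626 × 10⁻³⁴ / 1.701 × 10⁻²³ = 3.90 × 10⁻¹¹ m = 39.0 pm.

λ = 39.0 pm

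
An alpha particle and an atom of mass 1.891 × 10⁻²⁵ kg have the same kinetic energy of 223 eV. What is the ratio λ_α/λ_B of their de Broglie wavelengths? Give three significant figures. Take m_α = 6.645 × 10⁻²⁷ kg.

At fixed KE, p = √(2mKE) so λ = h/p ∝ 1/√m.
λ_α/λ_B = √(m_B/m_α) = √(1.891 × 10⁻²⁵/6.645 × 10⁻²⁷) = √(28.46) = 5.33.

λ_α/λ_B = 5.33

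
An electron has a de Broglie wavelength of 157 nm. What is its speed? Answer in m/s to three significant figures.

v = 4630 m/s

p = h/λ = 6.626 × 10⁻³⁴ / 1.570 × 10⁻⁷ = 4.220 × 10⁻²⁷ kg·m/s.
v = p/m = 4.220 × 10⁻²⁷ / 9.109 × 10⁻³¹ = 4.63 × 10³ m/s = 4630 m/s.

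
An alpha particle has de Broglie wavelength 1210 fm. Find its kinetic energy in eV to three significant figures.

p = h/λ = 6.626 × 10⁻³⁴ / 1.210 × 10⁻¹² = 5.476 × 10⁻²² kg·m/s.
KE = p²/(2m) = (5.476 × 10⁻²²)² / (2 × 6.645 × 10⁻²⁷) = 2.256 × 10⁻¹⁷ J = 141 eV.

KE = 141 eV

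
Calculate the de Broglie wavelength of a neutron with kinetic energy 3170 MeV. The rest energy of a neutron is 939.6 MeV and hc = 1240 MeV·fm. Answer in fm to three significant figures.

Total energy E = KE + m₀c² = 3170 + 939.6 = 4109.6 MeV.
(pc)² = E² − (m₀c²)² = (4109.6)² − (939.6)² = 1.601 × 10⁷ MeV², so pc = 4001 MeV.
λ = hc/(pc) = 1240 MeV·fm / 4001 MeV = 0.310 fm.

λ = 0.310 fm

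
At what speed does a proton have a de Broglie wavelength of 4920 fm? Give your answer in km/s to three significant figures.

p = h/λ = 6.626 × 10⁻³⁴ / 4.920 × 10⁻¹² = 1.347 × 10⁻²² kg·m/s.
v = p/m = 1.347 × 10⁻²² / 1.673 × 10⁻²⁷ = 8.05 × 10⁴ m/s = 80.5 km/s.

v = 80.5 km/s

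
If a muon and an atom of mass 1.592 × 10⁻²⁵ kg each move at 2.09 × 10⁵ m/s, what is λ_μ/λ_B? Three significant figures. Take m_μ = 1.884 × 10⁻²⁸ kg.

λ_μ/λ_B = 845

At fixed v, p = mv so λ = h/(mv) ∝ 1/m.
λ_μ/λ_B = m_B/m_μ = 1.592 × 10⁻²⁵/1.884 × 10⁻²⁸ = 845.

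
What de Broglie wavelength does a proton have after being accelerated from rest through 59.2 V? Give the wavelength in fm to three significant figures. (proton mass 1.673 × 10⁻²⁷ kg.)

λ = 3720 fm

KE = eV = 1.602 × 10⁻¹⁹ × 59.20 = 9.484 × 10⁻¹⁸ J.
p = √(2mKE) = √(2 × 1.673 × 10⁻²⁷ × 9.484 × 10⁻¹⁸) = 1.781 × 10⁻²² kg·m/s.
λ = h/p = 6.626 × 10⁻³⁴ / 1.781 × 10⁻²² = 3.72 × 10⁻¹² m = 3720 fm.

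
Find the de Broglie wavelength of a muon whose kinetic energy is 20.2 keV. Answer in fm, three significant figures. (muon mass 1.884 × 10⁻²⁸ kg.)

KE = 20.2 keV = 3.236 × 10⁻¹⁵ J.
p = √(2mKE) = √(2 × 1.884 × 10⁻²⁸ × 3.236 × 10⁻¹⁵) = 1.104 × 10⁻²¹ kg·m/s.
λ = h/p = 6.626 × 10⁻³⁴ / 1.104 × 10⁻²¹ = 6.00 × 10⁻¹³ m = 600 fm.

λ = 600 fm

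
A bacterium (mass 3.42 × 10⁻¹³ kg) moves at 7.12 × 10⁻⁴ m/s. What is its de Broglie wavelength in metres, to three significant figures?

p = mv = 3.42 × 10⁻¹³ × 7.12 × 10⁻⁴ = 2.435 × 10⁻¹⁶ kg·m/s.
λ = h/p = 6.626 × 10⁻³⁴ / 2.435 × 10⁻¹⁶ = 2.72 × 10⁻¹⁸ m.

λ = 2.72 × 10⁻¹⁸ m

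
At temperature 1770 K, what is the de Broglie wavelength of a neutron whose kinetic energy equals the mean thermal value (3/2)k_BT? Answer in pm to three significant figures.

λ = 59.8 pm

KE = (3/2)k_BT = 1.5 × 1.381 × 10⁻²³ × 1770 = 3.667 × 10⁻²⁰ J.
p = √(2mKE) = √(2 × 1.675 × 10⁻²⁷ × 3.667 × 10⁻²⁰) = 1.108 × 10⁻²³ kg·m/s.
λ = h/p = 5.98 × 10⁻¹¹ m = 59.8 pm.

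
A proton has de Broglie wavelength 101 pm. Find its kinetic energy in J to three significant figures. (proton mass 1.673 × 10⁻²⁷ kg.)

KE = 1.29 × 10⁻²⁰ J

p = h/λ = 6.626 × 10⁻³⁴ / 1.010 × 10⁻¹⁰ = 6.560 × 10⁻²⁴ kg·m/s.
KE = p²/(2m) = (6.560 × 10⁻²⁴)² / (2 × 1.673 × 10⁻²⁷) = 1.286 × 10⁻²⁰ J = 1.29 × 10⁻²⁰ J.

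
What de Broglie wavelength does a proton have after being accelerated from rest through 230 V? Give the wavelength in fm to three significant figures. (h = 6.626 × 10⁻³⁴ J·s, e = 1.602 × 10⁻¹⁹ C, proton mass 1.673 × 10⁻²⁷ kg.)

KE = eV = 1.602 × 10⁻¹⁹ × 230.0 = 3.685 × 10⁻¹⁷ J.
p = √(2mKE) = √(2 × 1.673 × 10⁻²⁷ × 3.685 × 10⁻¹⁷) = 3.511 × 10⁻²² kg·m/s.
λ = h/p = 6.626 × 10⁻³⁴ / 3.511 × 10⁻²² = 1.89 × 10⁻¹² m = 1890 fm.

λ = 1890 fm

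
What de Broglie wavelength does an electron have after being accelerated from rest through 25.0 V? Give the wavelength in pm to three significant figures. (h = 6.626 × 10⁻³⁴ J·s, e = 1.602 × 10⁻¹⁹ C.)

λ = 245 pm

KE = eV = 1.602 × 10⁻¹⁹ × 25.00 = 4.005 × 10⁻¹⁸ J.
p = √(2mKE) = √(2 × 9.109 × 10⁻³¹ × 4.005 × 10⁻¹⁸) = 2.701 × 10⁻²⁴ kg·m/s.
λ = h/p = 6.626 × 10⁻³⁴ / 2.701 × 10⁻²⁴ = 2.45 × 10⁻¹⁰ m = 245 pm.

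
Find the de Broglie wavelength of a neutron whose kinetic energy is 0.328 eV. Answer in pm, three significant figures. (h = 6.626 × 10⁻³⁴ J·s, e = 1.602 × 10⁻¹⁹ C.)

KE = 0.328 eV = 5.255 × 10⁻²⁰ J.
p = √(2mKE) = √(2 × 1.675 × 10⁻²⁷ × 5.255 × 10⁻²⁰) = 1.327 × 10⁻²³ kg·m/s.
λ = h/p = 6.626 × 10⁻³⁴ / 1.327 × 10⁻²³ = 4.99 × 10⁻¹¹ m = 49.9 pm.

λ = 49.9 pm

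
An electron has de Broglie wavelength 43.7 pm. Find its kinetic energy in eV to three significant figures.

KE = 788 eV

p = h/λ = 6.626 × 10⁻³⁴ / 4.370 × 10⁻¹¹ = 1.516 × 10⁻²³ kg·m/s.
KE = p²/(2m) = (1.516 × 10⁻²³)² / (2 × 9.109 × 10⁻³¹) = 1.262 × 10⁻¹⁶ J = 788 eV.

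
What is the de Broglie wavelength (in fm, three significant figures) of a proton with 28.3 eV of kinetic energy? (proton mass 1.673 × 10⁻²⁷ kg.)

KE = 28.3 eV = 4.534 × 10⁻¹⁸ J.
p = √(2mKE) = √(2 × 1.673 × 10⁻²⁷ × 4.534 × 10⁻¹⁸) = 1.232 × 10⁻²² kg·m/s.
λ = h/p = 6.626 × 10⁻³⁴ / 1.232 × 10⁻²² = 5.38 × 10⁻¹² m = 5380 fm.

λ = 5380 fm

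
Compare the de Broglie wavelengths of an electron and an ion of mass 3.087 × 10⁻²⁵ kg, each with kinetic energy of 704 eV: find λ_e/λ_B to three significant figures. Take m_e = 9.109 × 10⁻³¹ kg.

λ_e/λ_B = 582

At fixed KE, p = √(2mKE) so λ = h/p ∝ 1/√m.
λ_e/λ_B = √(m_B/m_e) = √(3.087 × 10⁻²⁵/9.109 × 10⁻³¹) = √(3.389 × 10⁵) = 582.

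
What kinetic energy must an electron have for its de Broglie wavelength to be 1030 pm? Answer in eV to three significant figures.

p = h/λ = 6.626 × 10⁻³⁴ / 1.030 × 10⁻⁹ = 6.433 × 10⁻²⁵ kg·m/s.
KE = p²/(2m) = (6.433 × 10⁻²⁵)² / (2 × 9.109 × 10⁻³¹) = 2.272 × 10⁻¹⁹ J = 1.42 eV.

KE = 1.42 eV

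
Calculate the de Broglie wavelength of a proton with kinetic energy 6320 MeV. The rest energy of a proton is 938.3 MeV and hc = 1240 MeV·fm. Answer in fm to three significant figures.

λ = 0.172 fm

Total energy E = KE + m₀c² = 6320 + 938.3 = 7258.3 MeV.
(pc)² = E² − (m₀c²)² = (7258.3)² − (938.3)² = 5.180 × 10⁷ MeV², so pc = 7197 MeV.
λ = hc/(pc) = 1240 MeV·fm / 7197 MeV = 0.172 fm.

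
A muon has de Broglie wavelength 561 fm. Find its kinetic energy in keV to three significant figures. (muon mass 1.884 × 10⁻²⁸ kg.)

p = h/λ = 6.626 × 10⁻³⁴ / 5.610 × 10⁻¹³ = 1.181 × 10⁻²¹ kg·m/s.
KE = p²/(2m) = (1.181 × 10⁻²¹)² / (2 × 1.884 × 10⁻²⁸) = 3.702 × 10⁻¹⁵ J = 23.1 keV.

KE = 23.1 keV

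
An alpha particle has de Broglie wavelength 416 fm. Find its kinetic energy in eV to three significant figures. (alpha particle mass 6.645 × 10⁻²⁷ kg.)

KE = 1190 eV

p = h/λ = 6.626 × 10⁻³⁴ / 4.160 × 10⁻¹³ = 1.593 × 10⁻²¹ kg·m/s.
KE = p²/(2m) = (1.593 × 10⁻²¹)² / (2 × 6.645 × 10⁻²⁷) = 1.909 × 10⁻¹⁶ J = 1190 eV.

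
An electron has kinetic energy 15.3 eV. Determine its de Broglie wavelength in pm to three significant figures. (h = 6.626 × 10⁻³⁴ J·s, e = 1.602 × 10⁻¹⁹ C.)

KE = 15.3 eV = 2.451 × 10⁻¹⁸ J.
p = √(2mKE) = √(2 × 9.109 × 10⁻³¹ × 2.451 × 10⁻¹⁸) = 2.113 × 10⁻²⁴ kg·m/s.
λ = h/p = 6.626 × 10⁻³⁴ / 2.113 × 10⁻²⁴ = 3.14 × 10⁻¹⁰ m = 314 pm.

λ = 314 pm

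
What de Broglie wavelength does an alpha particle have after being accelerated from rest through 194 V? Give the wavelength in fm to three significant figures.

KE = 2eV = 2 × 1.602 × 10⁻¹⁹ × 194.0 = 6.216 × 10⁻¹⁷ J.
p = √(2mKE) = √(2 × 6.645 × 10⁻²⁷ × 6.216 × 10⁻¹⁷) = 9.089 × 10⁻²² kg·m/s.
λ = h/p = 6.626 × 10⁻³⁴ / 9.089 × 10⁻²² = 7.29 × 10⁻¹³ m = 729 fm.

λ = 729 fm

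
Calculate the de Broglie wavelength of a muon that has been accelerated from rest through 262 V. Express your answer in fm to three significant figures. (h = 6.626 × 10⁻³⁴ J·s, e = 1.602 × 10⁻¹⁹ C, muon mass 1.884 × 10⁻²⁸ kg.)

λ = 5270 fm

KE = eV = 1.602 × 10⁻¹⁹ × 262.0 = 4.197 × 10⁻¹⁷ J.
p = √(2mKE) = √(2 × 1.884 × 10⁻²⁸ × 4.197 × 10⁻¹⁷) = 1.258 × 10⁻²² kg·m/s.
λ = h/p = 6.626 × 10⁻³⁴ / 1.258 × 10⁻²² = 5.27 × 10⁻¹² m = 5270 fm.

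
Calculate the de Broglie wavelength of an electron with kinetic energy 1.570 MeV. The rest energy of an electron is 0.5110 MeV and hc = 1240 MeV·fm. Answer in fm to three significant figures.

λ = 615 fm

Total energy E = KE + m₀c² = 1.570 + 0.5110 = 2.0810 MeV.
(pc)² = E² − (m₀c²)² = (2.0810)² − (0.5110)² = 4.069 MeV², so pc = 2.017 MeV.
λ = hc/(pc) = 1240 MeV·fm / 2.017 MeV = 615 fm.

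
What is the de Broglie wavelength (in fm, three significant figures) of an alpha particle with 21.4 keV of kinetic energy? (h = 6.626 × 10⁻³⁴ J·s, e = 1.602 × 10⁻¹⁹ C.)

KE = 21.4 keV = 3.428 × 10⁻¹⁵ J.
p = √(2mKE) = √(2 × 6.645 × 10⁻²⁷ × 3.428 × 10⁻¹⁵) = 6.750 × 10⁻²¹ kg·m/s.
λ = h/p = 6.626 × 10⁻³⁴ / 6.750 × 10⁻²¹ = 9.82 × 10⁻¹⁴ m = 98.2 fm.

λ = 98.2 fm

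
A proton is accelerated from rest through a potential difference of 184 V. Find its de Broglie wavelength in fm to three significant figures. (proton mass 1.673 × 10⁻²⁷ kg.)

KE = eV = 1.602 × 10⁻¹⁹ × 184.0 = 2.948 × 10⁻¹⁷ J.
p = √(2mKE) = √(2 × 1.673 × 10⁻²⁷ × 2.948 × 10⁻¹⁷) = 3.141 × 10⁻²² kg·m/s.
λ = h/p = 6.626 × 10⁻³⁴ / 3.141 × 10⁻²² = 2.11 × 10⁻¹² m = 2110 fm.

λ = 2110 fm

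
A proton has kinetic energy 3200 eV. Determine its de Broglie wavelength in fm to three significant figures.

λ = 506 fm

KE = 3200 eV = 5.126 × 10⁻¹⁶ J.
p = √(2mKE) = √(2 × 1.673 × 10⁻²⁷ × 5.126 × 10⁻¹⁶) = 1.310 × 10⁻²¹ kg·m/s.
λ = h/p = 6.626 × 10⁻³⁴ / 1.310 × 10⁻²¹ = 5.06 × 10⁻¹³ m = 506 fm.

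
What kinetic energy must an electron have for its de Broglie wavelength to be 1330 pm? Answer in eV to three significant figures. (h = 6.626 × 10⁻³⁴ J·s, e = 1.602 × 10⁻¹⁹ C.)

p = h/λ = 6.626 × 10⁻³⁴ / 1.330 × 10⁻⁹ = 4.982 × 10⁻²⁵ kg·m/s.
KE = p²/(2m) = (4.982 × 10⁻²⁵)² / (2 × 9.109 × 10⁻³¹) = 1.362 × 10⁻¹⁹ J = 0.850 eV.

KE = 0.850 eV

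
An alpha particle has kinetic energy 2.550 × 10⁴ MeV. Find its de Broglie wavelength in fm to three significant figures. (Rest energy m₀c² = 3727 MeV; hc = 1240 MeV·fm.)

λ = 0.0428 fm

Total energy E = KE + m₀c² = 2.550 × 10⁴ + 3727 = 29227 MeV.
(pc)² = E² − (m₀c²)² = (29227)² − (3727)² = 8.403 × 10⁸ MeV², so pc = 2.899 × 10⁴ MeV.
λ = hc/(pc) = 1240 MeV·fm / 2.899 × 10⁴ MeV = 0.0428 fm.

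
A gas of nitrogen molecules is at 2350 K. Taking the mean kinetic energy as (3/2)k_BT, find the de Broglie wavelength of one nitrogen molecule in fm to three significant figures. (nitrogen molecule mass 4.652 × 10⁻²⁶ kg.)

KE = (3/2)k_BT = 1.5 × 1.381 × 10⁻²³ × 2350 = 4.868 × 10⁻²⁰ J.
p = √(2mKE) = √(2 × 4.652 × 10⁻²⁶ × 4.868 × 10⁻²⁰) = 6.730 × 10⁻²³ kg·m/s.
λ = h/p = 9.85 × 10⁻¹² m = 9850 fm.

λ = 9850 fm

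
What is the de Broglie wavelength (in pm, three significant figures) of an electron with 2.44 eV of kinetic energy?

λ = 785 pm

KE = 2.44 eV = 3.909 × 10⁻¹⁹ J.
p = √(2mKE) = √(2 × 9.109 × 10⁻³¹ × 3.909 × 10⁻¹⁹) = 8.439 × 10⁻²⁵ kg·m/s.
λ = h/p = 6.626 × 10⁻³⁴ / 8.439 × 10⁻²⁵ = 7.85 × 10⁻¹⁰ m = 785 pm.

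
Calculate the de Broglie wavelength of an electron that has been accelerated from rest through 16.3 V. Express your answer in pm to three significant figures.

λ = 304 pm

KE = eV = 1.602 × 10⁻¹⁹ × 16.30 = 2.611 × 10⁻¹⁸ J.
p = √(2mKE) = √(2 × 9.109 × 10⁻³¹ × 2.611 × 10⁻¹⁸) = 2.181 × 10⁻²⁴ kg·m/s.
λ = h/p = 6.626 × 10⁻³⁴ / 2.181 × 10⁻²⁴ = 3.04 × 10⁻¹⁰ m = 304 pm.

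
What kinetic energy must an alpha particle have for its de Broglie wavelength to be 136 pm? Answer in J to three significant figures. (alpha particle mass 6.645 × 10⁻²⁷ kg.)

p = h/λ = 6.626 × 10⁻³⁴ / 1.360 × 10⁻¹⁰ = 4.872 × 10⁻²⁴ kg·m/s.
KE = p²/(2m) = (4.872 × 10⁻²⁴)² / (2 × 6.645 × 10⁻²⁷) = 1.786 × 10⁻²¹ J = 1.79 × 10⁻²¹ J.

KE = 1.79 × 10⁻²¹ J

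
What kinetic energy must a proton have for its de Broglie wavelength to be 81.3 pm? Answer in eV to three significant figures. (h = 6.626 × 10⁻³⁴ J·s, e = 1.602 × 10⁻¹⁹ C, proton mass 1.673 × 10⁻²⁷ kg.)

p = h/λ = 6.626 × 10⁻³⁴ / 8.130 × 10⁻¹¹ = 8.150 × 10⁻²⁴ kg·m/s.
KE = p²/(2m) = (8.150 × 10⁻²⁴)² / (2 × 1.673 × 10⁻²⁷) = 1.985 × 10⁻²⁰ J = 0.124 eV.

KE = 0.124 eV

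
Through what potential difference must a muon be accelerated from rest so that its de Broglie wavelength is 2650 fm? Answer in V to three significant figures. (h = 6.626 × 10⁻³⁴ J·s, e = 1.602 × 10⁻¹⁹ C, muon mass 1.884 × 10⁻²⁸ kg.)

p = h/λ = 6.626 × 10⁻³⁴ / 2.650 × 10⁻¹² = 2.500 × 10⁻²² kg·m/s.
KE = p²/(2m) = 1.659 × 10⁻¹⁶ J.
V = KE/e = 1.659 × 10⁻¹⁶ / (1.602 × 10⁻¹⁹) = 1040 V.

V = 1040 V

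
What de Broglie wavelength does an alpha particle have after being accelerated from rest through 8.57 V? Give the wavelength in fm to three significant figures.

KE = 2eV = 2 × 1.602 × 10⁻¹⁹ × 8.570 = 2.746 × 10⁻¹⁸ J.
p = √(2mKE) = √(2 × 6.645 × 10⁻²⁷ × 2.746 × 10⁻¹⁸) = 1.910 × 10⁻²² kg·m/s.
λ = h/p = 6.626 × 10⁻³⁴ / 1.910 × 10⁻²² = 3.47 × 10⁻¹² m = 3470 fm.

λ = 3470 fm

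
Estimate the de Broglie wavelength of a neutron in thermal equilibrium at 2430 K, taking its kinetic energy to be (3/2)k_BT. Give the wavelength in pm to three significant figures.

λ = 51.0 pm

KE = (3/2)k_BT = 1.5 × 1.381 × 10⁻²³ × 2430 = 5.034 × 10⁻²⁰ J.
p = √(2mKE) = √(2 × 1.675 × 10⁻²⁷ × 5.034 × 10⁻²⁰) = 1.299 × 10⁻²³ kg·m/s.
λ = h/p = 5.10 × 10⁻¹¹ m = 51.0 pm.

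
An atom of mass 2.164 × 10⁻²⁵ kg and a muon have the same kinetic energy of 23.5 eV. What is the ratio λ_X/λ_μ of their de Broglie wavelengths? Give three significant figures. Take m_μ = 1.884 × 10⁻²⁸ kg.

λ_X/λ_μ = 0.0295

At fixed KE, p = √(2mKE) so λ = h/p ∝ 1/√m.
λ_X/λ_μ = √(m_μ/m_X) = √(1.884 × 10⁻²⁸/2.164 × 10⁻²⁵) = √(8.706 × 10⁻⁴) = 0.0295.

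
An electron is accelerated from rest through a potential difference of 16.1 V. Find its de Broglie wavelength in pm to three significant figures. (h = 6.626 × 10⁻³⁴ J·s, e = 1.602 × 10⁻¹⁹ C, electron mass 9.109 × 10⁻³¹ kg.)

λ = 306 pm

KE = eV = 1.602 × 10⁻¹⁹ × 16.10 = 2.579 × 10⁻¹⁸ J.
p = √(2mKE) = √(2 × 9.109 × 10⁻³¹ × 2.579 × 10⁻¹⁸) = 2.168 × 10⁻²⁴ kg·m/s.
λ = h/p = 6.626 × 10⁻³⁴ / 2.168 × 10⁻²⁴ = 3.06 × 10⁻¹⁰ m = 306 pm.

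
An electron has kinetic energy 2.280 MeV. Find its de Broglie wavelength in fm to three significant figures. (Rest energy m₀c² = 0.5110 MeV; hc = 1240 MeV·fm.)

Total energy E = KE + m₀c² = 2.280 + 0.5110 = 2.7910 MeV.
(pc)² = E² − (m₀c²)² = (2.7910)² − (0.5110)² = 7.529 MeV², so pc = 2.744 MeV.
λ = hc/(pc) = 1240 MeV·fm / 2.744 MeV = 452 fm.

λ = 452 fm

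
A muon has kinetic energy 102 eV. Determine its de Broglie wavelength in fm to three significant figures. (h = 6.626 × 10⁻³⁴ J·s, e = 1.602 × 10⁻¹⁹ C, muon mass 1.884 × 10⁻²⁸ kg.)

λ = 8440 fm

KE = 102 eV = 1.634 × 10⁻¹⁷ J.
p = √(2mKE) = √(2 × 1.884 × 10⁻²⁸ × 1.634 × 10⁻¹⁷) = 7.847 × 10⁻²³ kg·m/s.
λ = h/p = 6.626 × 10⁻³⁴ / 7.847 × 10⁻²³ = 8.44 × 10⁻¹² m = 8440 fm.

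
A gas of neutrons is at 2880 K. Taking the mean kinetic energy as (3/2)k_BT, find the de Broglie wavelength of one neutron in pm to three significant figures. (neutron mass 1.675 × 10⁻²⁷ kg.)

λ = 46.9 pm

KE = (3/2)k_BT = 1.5 × 1.381 × 10⁻²³ × 2880 = 5.966 × 10⁻²⁰ J.
p = √(2mKE) = √(2 × 1.675 × 10⁻²⁷ × 5.966 × 10⁻²⁰) = 1.414 × 10⁻²³ kg·m/s.
λ = h/p = 4.69 × 10⁻¹¹ m = 46.9 pm.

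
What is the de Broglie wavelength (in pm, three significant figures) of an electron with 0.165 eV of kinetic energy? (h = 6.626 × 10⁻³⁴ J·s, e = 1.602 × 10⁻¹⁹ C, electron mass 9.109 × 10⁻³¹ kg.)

KE = 0.165 eV = 2.643 × 10⁻²⁰ J.
p = √(2mKE) = √(2 × 9.109 × 10⁻³¹ × 2.643 × 10⁻²⁰) = 2.194 × 10⁻²⁵ kg·m/s.
λ = h/p = 6.626 × 10⁻³⁴ / 2.194 × 10⁻²⁵ = 3.02 × 10⁻⁹ m = 3020 pm.

λ = 3020 pm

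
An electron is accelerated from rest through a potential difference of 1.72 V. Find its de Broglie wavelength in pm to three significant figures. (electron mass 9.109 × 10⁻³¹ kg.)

KE = eV = 1.602 × 10⁻¹⁹ × 1.720 = 2.755 × 10⁻¹⁹ J.
p = √(2mKE) = √(2 × 9.109 × 10⁻³¹ × 2.755 × 10⁻¹⁹) = 7.085 × 10⁻²⁵ kg·m/s.
λ = h/p = 6.626 × 10⁻³⁴ / 7.085 × 10⁻²⁵ = 9.35 × 10⁻¹⁰ m = 935 pm.

λ = 935 pm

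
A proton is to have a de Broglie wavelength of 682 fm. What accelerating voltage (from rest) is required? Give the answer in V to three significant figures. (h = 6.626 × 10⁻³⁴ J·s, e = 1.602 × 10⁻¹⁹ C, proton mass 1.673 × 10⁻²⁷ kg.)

p = h/λ = 6.626 × 10⁻³⁴ / 6.820 × 10⁻¹³ = 9.716 × 10⁻²² kg·m/s.
KE = p²/(2m) = 2.821 × 10⁻¹⁶ J.
V = KE/e = 2.821 × 10⁻¹⁶ / (1.602 × 10⁻¹⁹) = 1760 V.

V = 1760 V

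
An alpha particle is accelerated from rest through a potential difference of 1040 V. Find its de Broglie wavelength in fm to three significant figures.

KE = 2eV = 2 × 1.602 × 10⁻¹⁹ × 1040 = 3.332 × 10⁻¹⁶ J.
p = √(2mKE) = √(2 × 6.645 × 10⁻²⁷ × 3.332 × 10⁻¹⁶) = 2.104 × 10⁻²¹ kg·m/s.
λ = h/p = 6.626 × 10⁻³⁴ / 2.104 × 10⁻²¹ = 3.15 × 10⁻¹³ m = 315 fm.

λ = 315 fm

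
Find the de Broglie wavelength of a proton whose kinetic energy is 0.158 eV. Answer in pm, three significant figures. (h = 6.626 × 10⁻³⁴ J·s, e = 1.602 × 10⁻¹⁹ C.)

KE = 0.158 eV = 2.531 × 10⁻²⁰ J.
p = √(2mKE) = √(2 × 1.673 × 10⁻²⁷ × 2.531 × 10⁻²⁰) = 9.203 × 10⁻²⁴ kg·m/s.
λ = h/p = 6.626 × 10⁻³⁴ / 9.203 × 10⁻²⁴ = 7.20 × 10⁻¹¹ m = 72.0 pm.

λ = 72.0 pm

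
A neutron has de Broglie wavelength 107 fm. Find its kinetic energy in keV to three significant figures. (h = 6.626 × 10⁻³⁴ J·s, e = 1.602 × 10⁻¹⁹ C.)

p = h/λ = 6.626 × 10⁻³⁴ / 1.070 × 10⁻¹³ = 6.193 × 10⁻²¹ kg·m/s.
KE = p²/(2m) = (6.193 × 10⁻²¹)² / (2 × 1.675 × 10⁻²⁷) = 1.145 × 10⁻¹⁴ J = 71.5 keV.

KE = 71.5 keV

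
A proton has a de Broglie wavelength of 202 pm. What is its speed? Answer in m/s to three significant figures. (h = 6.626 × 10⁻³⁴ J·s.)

v = 1960 m/s

p = h/λ = 6.626 × 10⁻³⁴ / 2.020 × 10⁻¹⁰ = 3.280 × 10⁻²⁴ kg·m/s.
v = p/m = 3.280 × 10⁻²⁴ / 1.673 × 10⁻²⁷ = 1.96 × 10³ m/s = 1960 m/s.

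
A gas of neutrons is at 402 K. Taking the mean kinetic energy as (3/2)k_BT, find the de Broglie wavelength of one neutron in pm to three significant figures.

KE = (3/2)k_BT = 1.5 × 1.381 × 10⁻²³ × 402 = 8.327 × 10⁻²¹ J.
p = √(2mKE) = √(2 × 1.675 × 10⁻²⁷ × 8.327 × 10⁻²¹) = 5.282 × 10⁻²⁴ kg·m/s.
λ = h/p = 1.25 × 10⁻¹⁰ m = 125 pm.

λ = 125 pm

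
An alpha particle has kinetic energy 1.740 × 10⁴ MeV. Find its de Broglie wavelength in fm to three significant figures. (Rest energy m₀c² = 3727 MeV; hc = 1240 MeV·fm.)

λ = 0.0596 fm

Total energy E = KE + m₀c² = 1.740 × 10⁴ + 3727 = 21127 MeV.
(pc)² = E² − (m₀c²)² = (21127)² − (3727)² = 4.325 × 10⁸ MeV², so pc = 2.080 × 10⁴ MeV.
λ = hc/(pc) = 1240 MeV·fm / 2.080 × 10⁴ MeV = 0.0596 fm.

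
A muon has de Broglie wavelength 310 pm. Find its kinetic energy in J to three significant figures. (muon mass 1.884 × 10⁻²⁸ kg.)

p = h/λ = 6.626 × 10⁻³⁴ / 3.100 × 10⁻¹⁰ = 2.137 × 10⁻²⁴ kg·m/s.
KE = p²/(2m) = (2.137 × 10⁻²⁴)² / (2 × 1.884 × 10⁻²⁸) = 1.212 × 10⁻²⁰ J = 1.21 × 10⁻²⁰ J.

KE = 1.21 × 10⁻²⁰ J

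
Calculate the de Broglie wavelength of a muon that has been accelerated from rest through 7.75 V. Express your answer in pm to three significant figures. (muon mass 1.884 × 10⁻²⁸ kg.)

λ = 30.6 pm

KE = eV = 1.602 × 10⁻¹⁹ × 7.750 = 1.242 × 10⁻¹⁸ J.
p = √(2mKE) = √(2 × 1.884 × 10⁻²⁸ × 1.242 × 10⁻¹⁸) = 2.163 × 10⁻²³ kg·m/s.
λ = h/p = 6.626 × 10⁻³⁴ / 2.163 × 10⁻²³ = 3.06 × 10⁻¹¹ m = 30.6 pm.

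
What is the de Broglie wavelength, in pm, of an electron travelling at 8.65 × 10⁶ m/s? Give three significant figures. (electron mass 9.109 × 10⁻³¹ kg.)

p = mv = 9.109 × 10⁻³¹ × 8.65 × 10⁶ = 7.879 × 10⁻²⁴ kg·m/s.
λ = h/p = 6.626 × 10⁻³⁴ / 7.879 × 10⁻²⁴ = 8.41 × 10⁻¹¹ m = 84.1 pm.

λ = 84.1 pm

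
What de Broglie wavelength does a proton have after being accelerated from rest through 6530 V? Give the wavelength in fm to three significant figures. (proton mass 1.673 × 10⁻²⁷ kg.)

λ = 354 fm

KE = eV = 1.602 × 10⁻¹⁹ × 6530 = 1.046 × 10⁻¹⁵ J.
p = √(2mKE) = √(2 × 1.673 × 10⁻²⁷ × 1.046 × 10⁻¹⁵) = 1.871 × 10⁻²¹ kg·m/s.
λ = h/p = 6.626 × 10⁻³⁴ / 1.871 × 10⁻²¹ = 3.54 × 10⁻¹³ m = 354 fm.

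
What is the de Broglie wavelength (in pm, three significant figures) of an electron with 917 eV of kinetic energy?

λ = 40.5 pm

KE = 917 eV = 1.469 × 10⁻¹⁶ J.
p = √(2mKE) = √(2 × 9.109 × 10⁻³¹ × 1.469 × 10⁻¹⁶) = 1.636 × 10⁻²³ kg·m/s.
λ = h/p = 6.626 × 10⁻³⁴ / 1.636 × 10⁻²³ = 4.05 × 10⁻¹¹ m = 40.5 pm.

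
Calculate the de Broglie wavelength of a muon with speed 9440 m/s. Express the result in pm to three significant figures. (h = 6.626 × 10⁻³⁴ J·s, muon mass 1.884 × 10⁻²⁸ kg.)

λ = 373 pm

p = mv = 1.884 × 10⁻²⁸ × 9440 = 1.778 × 10⁻²⁴ kg·m/s.
λ = h/p = 6.626 × 10⁻³⁴ / 1.778 × 10⁻²⁴ = 3.73 × 10⁻¹⁰ m = 373 pm.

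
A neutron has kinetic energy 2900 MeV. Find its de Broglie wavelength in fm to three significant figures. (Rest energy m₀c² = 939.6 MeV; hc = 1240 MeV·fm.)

λ = 0.333 fm

Total energy E = KE + m₀c² = 2900 + 939.6 = 3839.6 MeV.
(pc)² = E² − (m₀c²)² = (3839.6)² − (939.6)² = 1.386 × 10⁷ MeV², so pc = 3723 MeV.
λ = hc/(pc) = 1240 MeV·fm / 3723 MeV = 0.333 fm.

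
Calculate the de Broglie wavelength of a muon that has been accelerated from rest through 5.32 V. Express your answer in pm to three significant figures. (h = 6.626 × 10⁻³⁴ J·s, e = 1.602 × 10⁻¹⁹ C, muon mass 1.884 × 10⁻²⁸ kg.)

KE = eV = 1.602 × 10⁻¹⁹ × 5.320 = 8.523 × 10⁻¹⁹ J.
p = √(2mKE) = √(2 × 1.884 × 10⁻²⁸ × 8.523 × 10⁻¹⁹) = 1.792 × 10⁻²³ kg·m/s.
λ = h/p = 6.626 × 10⁻³⁴ / 1.792 × 10⁻²³ = 3.70 × 10⁻¹¹ m = 37.0 pm.

λ = 37.0 pm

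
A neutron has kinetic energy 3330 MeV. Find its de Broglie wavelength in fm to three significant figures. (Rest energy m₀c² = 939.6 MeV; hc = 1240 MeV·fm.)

λ = 0.298 fm

Total energy E = KE + m₀c² = 3330 + 939.6 = 4269.6 MeV.
(pc)² = E² − (m₀c²)² = (4269.6)² − (939.6)² = 1.735 × 10⁷ MeV², so pc = 4165 MeV.
λ = hc/(pc) = 1240 MeV·fm / 4165 MeV = 0.298 fm.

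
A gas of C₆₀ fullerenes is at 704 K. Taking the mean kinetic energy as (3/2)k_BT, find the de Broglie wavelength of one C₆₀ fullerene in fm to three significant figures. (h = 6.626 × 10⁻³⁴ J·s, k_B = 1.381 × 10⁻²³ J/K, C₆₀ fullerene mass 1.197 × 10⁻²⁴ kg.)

KE = (3/2)k_BT = 1.5 × 1.381 × 10⁻²³ × 704 = 1.458 × 10⁻²⁰ J.
p = √(2mKE) = √(2 × 1.197 × 10⁻²⁴ × 1.458 × 10⁻²⁰) = 1.868 × 10⁻²² kg·m/s.
λ = h/p = 3.55 × 10⁻¹² m = 3550 fm.

λ = 3550 fm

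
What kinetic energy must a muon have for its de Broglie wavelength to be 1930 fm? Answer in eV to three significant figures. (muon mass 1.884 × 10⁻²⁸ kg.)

p = h/λ = 6.626 × 10⁻³⁴ / 1.930 × 10⁻¹² = 3.433 × 10⁻²² kg·m/s.
KE = p²/(2m) = (3.433 × 10⁻²²)² / (2 × 1.884 × 10⁻²⁸) = 3.128 × 10⁻¹⁶ J = 1950 eV.

KE = 1950 eV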